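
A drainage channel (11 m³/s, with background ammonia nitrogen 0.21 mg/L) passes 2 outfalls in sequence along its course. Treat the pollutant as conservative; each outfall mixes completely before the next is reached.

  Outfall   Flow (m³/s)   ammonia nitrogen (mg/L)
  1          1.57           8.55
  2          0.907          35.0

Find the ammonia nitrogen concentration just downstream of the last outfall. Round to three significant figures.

3.52 mg/L

Below outfall 1: Q → 12.57 m³/s, C = (11.00·0.2100 + 1.570·8.550)/12.57 = 1.252 mg/L.
Below outfall 2: Q → 13.48 m³/s, C = (12.57·1.252 + 0.9070·35.00)/13.48 = 3.523 mg/L.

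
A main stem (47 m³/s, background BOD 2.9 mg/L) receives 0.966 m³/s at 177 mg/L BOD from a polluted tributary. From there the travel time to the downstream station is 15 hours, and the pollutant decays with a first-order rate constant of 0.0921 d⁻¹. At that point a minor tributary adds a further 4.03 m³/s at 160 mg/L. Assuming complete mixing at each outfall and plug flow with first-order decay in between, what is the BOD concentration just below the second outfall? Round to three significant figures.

After mixing, C = (47.00·2.900 + 0.9660·177.0) / 47.97 = 307.3/47.97 = 6.406 mg/L; combined flow 47.97 m³/s.
Decay over the reach: 6.406·exp(−kt) = 6.406·0.9441 = 6.048 mg/L.
At the second outfall, C = (47.97·6.048 + 4.030·160.0) / (47.97 + 4.030) = 17.98 mg/L.

18.0 mg/L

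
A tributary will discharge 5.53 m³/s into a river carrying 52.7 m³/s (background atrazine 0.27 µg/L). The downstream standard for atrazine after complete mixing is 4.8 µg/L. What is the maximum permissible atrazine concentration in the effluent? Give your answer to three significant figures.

48.0 µg/L

At the limit, (Qr·Cr + Qe·Cₑ)/(Qr + Qe) = 4.8:
Cₑ = (58.23·4.8 − 52.70·0.2700) / 5.530 = 47.97 µg/L.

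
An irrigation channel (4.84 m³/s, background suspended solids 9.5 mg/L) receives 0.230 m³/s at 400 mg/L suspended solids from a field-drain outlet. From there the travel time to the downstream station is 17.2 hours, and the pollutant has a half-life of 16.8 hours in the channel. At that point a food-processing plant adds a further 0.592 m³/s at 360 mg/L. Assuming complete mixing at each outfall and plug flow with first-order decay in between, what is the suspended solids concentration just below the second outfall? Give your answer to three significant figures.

49.6 mg/L

Mass balance: C = (4.840·9.500 + 0.2300·400.0) / 5.070 = 138.0/5.070 = 27.21 mg/L; combined flow 5.070 m³/s.
Half-life 16.8 h → k = ln 2 / 16.8 = 0.04126 h⁻¹ = 0.9902 d⁻¹.
Decay over the reach: 27.21·exp(−kt) = 27.21·0.4918 = 13.38 mg/L.
Second outfall: C = (5.070·13.38 + 0.5920·360.0)/5.662 = 49.63 mg/L.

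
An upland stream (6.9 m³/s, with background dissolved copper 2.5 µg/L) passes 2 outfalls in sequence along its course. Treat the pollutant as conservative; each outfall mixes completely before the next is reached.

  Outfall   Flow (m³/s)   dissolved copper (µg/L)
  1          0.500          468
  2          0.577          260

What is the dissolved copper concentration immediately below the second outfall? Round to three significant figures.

50.3 µg/L

Below outfall 1: Q → 7.400 m³/s, C = (6.900·2.500 + 0.5000·468.0)/7.400 = 33.95 µg/L.
Below outfall 2: Q → 7.977 m³/s, C = (7.400·33.95 + 0.5770·260.0)/7.977 = 50.30 µg/L.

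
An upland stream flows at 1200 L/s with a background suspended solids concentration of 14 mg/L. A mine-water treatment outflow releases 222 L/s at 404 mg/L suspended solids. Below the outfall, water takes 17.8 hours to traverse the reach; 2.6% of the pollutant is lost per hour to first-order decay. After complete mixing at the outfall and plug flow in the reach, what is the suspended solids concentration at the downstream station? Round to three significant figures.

46.9 mg/L

After mixing, C = (1200·14.00 + 222.0·404.0) / 1422 = 106500/1422 = 74.89 mg/L.
2.6%/h lost → k = −ln(1 − 0.026) = 0.02634 h⁻¹.
Decay over the reach: 74.89·exp(−kt) = 74.89·0.6257 = 46.85 mg/L.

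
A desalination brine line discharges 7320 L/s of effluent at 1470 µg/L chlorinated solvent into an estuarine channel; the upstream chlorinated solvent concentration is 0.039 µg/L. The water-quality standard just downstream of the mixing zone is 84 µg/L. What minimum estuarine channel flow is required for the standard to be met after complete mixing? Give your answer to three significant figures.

121000 L/s

Set C_mix = 84: (Q·0.03900 + 7320·1470) / (Q + 7320) = 84
→ Q = 7320·(1470 − 84)/(84 − 0.03900) = 120800 L/s.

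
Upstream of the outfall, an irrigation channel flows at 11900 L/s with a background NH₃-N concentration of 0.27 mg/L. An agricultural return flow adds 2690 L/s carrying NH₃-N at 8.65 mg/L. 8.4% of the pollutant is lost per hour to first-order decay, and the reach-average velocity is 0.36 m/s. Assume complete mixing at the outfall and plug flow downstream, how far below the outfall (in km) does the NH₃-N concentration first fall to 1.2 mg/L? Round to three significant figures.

Mass balance: C = (11900·0.2700 + 2690·8.650) / 14590 = 26480/14590 = 1.815 mg/L.
8.4%/h lost → k = −ln(1 − 0.084) = 0.08774 h⁻¹.
Set 1.815·exp(−k·t) = 1.2 → t = ln(1.815/1.2)/k = 16980 s = 4.716 h.
Distance = v·t = 0.36·16980 = 6112 m = 6.112 km.

6.11 km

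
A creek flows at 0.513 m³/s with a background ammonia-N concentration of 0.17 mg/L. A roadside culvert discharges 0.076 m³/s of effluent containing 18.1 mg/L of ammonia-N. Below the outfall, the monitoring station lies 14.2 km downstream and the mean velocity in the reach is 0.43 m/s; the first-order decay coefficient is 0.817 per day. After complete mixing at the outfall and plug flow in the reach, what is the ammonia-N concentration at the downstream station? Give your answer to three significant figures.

1.82 mg/L

Conservation of mass: C = (0.5130·0.1700 + 0.07600·18.10) / 0.5890 = 1.463/0.5890 = 2.484 mg/L.
Travel time t = 14.2·1000 / 0.43 = 33020 s = 9.173 h.
Applying C = C₀e^(−kt): 2.484 × 0.7318 = 1.817 mg/L.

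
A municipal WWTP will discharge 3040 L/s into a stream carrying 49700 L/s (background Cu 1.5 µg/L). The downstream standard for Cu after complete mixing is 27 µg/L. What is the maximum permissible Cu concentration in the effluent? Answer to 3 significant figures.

444 µg/L

At the limit, (Qr·Cr + Qe·Cₑ)/(Qr + Qe) = 27:
Cₑ = (52740·27 − 49700·1.500) / 3040 = 443.9 µg/L.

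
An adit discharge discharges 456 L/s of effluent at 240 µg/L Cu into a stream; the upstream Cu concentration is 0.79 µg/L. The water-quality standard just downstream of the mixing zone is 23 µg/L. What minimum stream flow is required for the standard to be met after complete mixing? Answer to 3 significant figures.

4460 L/s

Set C_mix = 23: (Q·0.7900 + 456.0·240.0) / (Q + 456.0) = 23
→ Q = 456.0·(240.0 − 23)/(23 − 0.7900) = 4455 L/s.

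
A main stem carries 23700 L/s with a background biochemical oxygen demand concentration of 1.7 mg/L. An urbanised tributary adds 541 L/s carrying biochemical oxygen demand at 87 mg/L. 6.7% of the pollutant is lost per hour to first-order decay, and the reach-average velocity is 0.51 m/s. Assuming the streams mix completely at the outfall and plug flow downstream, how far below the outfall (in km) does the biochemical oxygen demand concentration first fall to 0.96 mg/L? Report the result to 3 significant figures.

35.0 km

Mass balance: C = (23700·1.700 + 541.0·87.00) / 24240 = 87360/24240 = 3.604 mg/L.
6.7%/h lost → k = −ln(1 − 0.067) = 0.06935 h⁻¹.
Set 3.604·exp(−k·t) = 0.96 → t = ln(3.604/0.96)/k = 68670 s = 19.07 h.
Distance = v·t = 0.51·68670 = 35020 m = 35.02 km.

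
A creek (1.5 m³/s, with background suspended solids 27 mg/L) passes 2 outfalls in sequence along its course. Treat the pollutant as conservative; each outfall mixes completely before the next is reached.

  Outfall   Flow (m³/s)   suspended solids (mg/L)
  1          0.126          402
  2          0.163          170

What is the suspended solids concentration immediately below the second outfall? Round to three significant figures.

After outfall 1: Q = 1.500 + 0.1260 = 1.626 m³/s; C = (1.500·27.00 + 0.1260·402.0)/1.626 = 56.06 mg/L.
After outfall 2: Q = 1.626 + 0.1630 = 1.789 m³/s; C = (1.626·56.06 + 0.1630·170.0)/1.789 = 66.44 mg/L.

66.4 mg/L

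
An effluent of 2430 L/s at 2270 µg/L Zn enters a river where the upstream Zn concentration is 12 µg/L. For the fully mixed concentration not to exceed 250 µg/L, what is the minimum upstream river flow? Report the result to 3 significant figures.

20600 L/s

Set C_mix = 250: (Q·12.00 + 2430·2270) / (Q + 2430) = 250
→ Q = 2430·(2270 − 250)/(250 − 12.00) = 20620 L/s.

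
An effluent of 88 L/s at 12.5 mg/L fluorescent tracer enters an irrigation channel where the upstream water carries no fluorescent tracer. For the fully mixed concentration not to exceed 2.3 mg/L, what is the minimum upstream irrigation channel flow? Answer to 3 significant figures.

390 L/s

Set C_mix = 2.3: (Q·0 + 88.00·12.50) / (Q + 88.00) = 2.3
→ Q = 88.00·(12.50 − 2.3)/(2.3 − 0) = 390.3 L/s.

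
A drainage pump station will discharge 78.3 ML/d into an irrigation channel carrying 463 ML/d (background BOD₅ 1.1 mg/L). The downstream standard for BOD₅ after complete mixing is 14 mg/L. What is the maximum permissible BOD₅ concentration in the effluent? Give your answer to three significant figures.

At the limit, (Qr·Cr + Qe·Cₑ)/(Qr + Qe) = 14:
Cₑ = (541.3·14 − 463.0·1.100) / 78.30 = 90.28 mg/L.

90.3 mg/L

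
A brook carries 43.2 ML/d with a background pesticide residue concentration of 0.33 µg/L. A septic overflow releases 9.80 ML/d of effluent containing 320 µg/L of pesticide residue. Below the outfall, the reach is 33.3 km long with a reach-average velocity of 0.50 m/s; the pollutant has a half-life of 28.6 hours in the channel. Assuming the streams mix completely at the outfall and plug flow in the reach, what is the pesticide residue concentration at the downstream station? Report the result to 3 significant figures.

38.0 µg/L

After mixing, C = (43.20·0.3300 + 9.800·320.0) / 53.00 = 3150/53.00 = 59.44 µg/L.
Travel time t = 33.3·1000 / 0.50 = 66600 s = 18.50 h.
Half-life 28.6 h → k = ln 2 / 28.6 = 0.02424 h⁻¹ = 0.5817 d⁻¹.
Decay over the reach: 59.44·exp(−kt) = 59.44·0.6387 = 37.96 µg/L.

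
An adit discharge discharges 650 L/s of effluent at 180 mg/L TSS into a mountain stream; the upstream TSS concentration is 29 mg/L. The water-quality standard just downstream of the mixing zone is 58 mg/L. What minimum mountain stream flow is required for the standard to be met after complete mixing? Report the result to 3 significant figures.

2730 L/s

Set C_mix = 58: (Q·29.00 + 650.0·180.0) / (Q + 650.0) = 58
→ Q = 650.0·(180.0 − 58)/(58 − 29.00) = 2734 L/s.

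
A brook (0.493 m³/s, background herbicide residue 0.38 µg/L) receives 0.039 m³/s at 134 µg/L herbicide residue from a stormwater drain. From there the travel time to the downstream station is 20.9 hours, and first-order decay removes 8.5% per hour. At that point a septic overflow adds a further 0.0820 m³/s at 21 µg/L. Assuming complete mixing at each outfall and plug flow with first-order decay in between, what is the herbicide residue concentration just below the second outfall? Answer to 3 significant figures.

After mixing, C = (0.4930·0.3800 + 0.03900·134.0) / 0.5320 = 5.413/0.5320 = 10.18 µg/L; combined flow 0.5320 m³/s.
8.5%/h lost → k = −ln(1 − 0.085) = 0.08883 h⁻¹.
Decay over the reach: 10.18·exp(−kt) = 10.18·0.1562 = 1.589 µg/L.
At the second outfall, C = (0.5320·1.589 + 0.08200·21.00) / (0.5320 + 0.08200) = 4.182 µg/L.

4.18 µg/L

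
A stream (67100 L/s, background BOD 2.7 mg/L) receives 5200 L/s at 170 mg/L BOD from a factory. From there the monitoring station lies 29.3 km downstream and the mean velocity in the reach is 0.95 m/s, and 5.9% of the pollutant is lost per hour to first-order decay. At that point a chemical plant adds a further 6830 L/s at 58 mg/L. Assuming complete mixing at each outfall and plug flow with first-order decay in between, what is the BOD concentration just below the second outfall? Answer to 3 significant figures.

Conservation of mass: C = (67100·2.700 + 5200·170.0) / 72300 = 1065000/72300 = 14.73 mg/L; combined flow 72300 L/s.
Travel time t = 29.3·1000 / 0.95 = 30840 s = 8.567 h.
5.9%/h lost → k = −ln(1 − 0.059) = 0.06081 h⁻¹.
Decay over the reach: 14.73·exp(−kt) = 14.73·0.5939 = 8.750 mg/L.
At the second outfall, C = (72300·8.750 + 6830·58.00) / (72300 + 6830) = 13.00 mg/L.

13.0 mg/L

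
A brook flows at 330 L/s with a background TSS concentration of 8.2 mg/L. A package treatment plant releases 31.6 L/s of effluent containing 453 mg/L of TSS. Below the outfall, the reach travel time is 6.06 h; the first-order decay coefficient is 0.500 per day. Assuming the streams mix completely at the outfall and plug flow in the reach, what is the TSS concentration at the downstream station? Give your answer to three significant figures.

41.5 mg/L

Mixed concentration C = ΣQC/ΣQ = (330.0·8.200 + 31.60·453.0) / 361.6 = 17020/361.6 = 47.07 mg/L.
First-order decay: C = 47.07·exp(−k·t) = 47.07·0.8814 = 41.49 mg/L.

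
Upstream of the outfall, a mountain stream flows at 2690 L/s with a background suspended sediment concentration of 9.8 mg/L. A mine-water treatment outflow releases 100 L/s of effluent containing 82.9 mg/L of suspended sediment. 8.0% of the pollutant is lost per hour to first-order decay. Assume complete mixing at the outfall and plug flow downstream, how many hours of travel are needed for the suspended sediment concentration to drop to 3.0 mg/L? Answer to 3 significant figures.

17.0 h

After mixing, C = (2690·9.800 + 100.0·82.90) / 2790 = 34650/2790 = 12.42 mg/L.
8.0%/h lost → k = −ln(1 − 0.08) = 0.08338 h⁻¹.
12.42·exp(−k·t) = 3.0 → t = ln(12.42/3.0)/k = 61340 s = 17.04 h.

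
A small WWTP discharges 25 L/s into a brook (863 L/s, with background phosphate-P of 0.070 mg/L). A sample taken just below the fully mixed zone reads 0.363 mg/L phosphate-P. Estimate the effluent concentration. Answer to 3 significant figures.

10.5 mg/L

Mass balance: 863.0·0.07000 + 25.00·Cₑ = 888.0·0.3630
→ Cₑ = (888.0·0.3630 − 863.0·0.07000) / 25.00 = 10.48 mg/L.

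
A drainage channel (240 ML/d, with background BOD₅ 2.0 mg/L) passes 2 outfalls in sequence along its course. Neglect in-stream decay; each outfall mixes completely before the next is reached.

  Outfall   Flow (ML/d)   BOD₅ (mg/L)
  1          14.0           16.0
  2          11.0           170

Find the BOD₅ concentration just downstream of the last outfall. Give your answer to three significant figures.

Below outfall 1: Q → 254.0 ML/d, C = (240.0·2.000 + 14.00·16.00)/254.0 = 2.772 mg/L.
Below outfall 2: Q → 265.0 ML/d, C = (254.0·2.772 + 11.00·170.0)/265.0 = 9.713 mg/L.

9.71 mg/L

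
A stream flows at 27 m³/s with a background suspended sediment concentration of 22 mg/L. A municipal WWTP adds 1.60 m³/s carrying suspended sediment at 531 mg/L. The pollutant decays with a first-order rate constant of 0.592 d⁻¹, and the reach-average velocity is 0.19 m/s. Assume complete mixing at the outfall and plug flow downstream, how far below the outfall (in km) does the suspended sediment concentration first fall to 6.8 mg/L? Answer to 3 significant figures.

55.6 km

Mass balance: C = (27.00·22.00 + 1.600·531.0) / 28.60 = 1444/28.60 = 50.48 mg/L.
Set 50.48·exp(−k·t) = 6.8 → t = ln(50.48/6.8)/k = 292600 s = 81.27 h.
Distance = v·t = 0.19·292600 = 55590 m = 55.59 km.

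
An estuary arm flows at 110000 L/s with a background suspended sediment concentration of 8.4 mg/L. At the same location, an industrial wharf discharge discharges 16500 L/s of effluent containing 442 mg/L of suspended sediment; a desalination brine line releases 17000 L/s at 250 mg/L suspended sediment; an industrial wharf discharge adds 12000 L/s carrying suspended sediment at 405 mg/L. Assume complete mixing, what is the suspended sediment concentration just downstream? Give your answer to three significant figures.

Mixed concentration C = ΣQC/ΣQ = (110000·8.400 + 16500·442.0 + 17000·250.0 + 12000·405.0) / 155500 = 17330000/155500 = 111.4 mg/L.

111 mg/L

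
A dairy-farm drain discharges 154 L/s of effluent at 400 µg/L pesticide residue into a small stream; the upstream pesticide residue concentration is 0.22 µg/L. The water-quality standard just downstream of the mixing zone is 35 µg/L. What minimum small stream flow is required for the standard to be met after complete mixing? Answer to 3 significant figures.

1620 L/s

Set C_mix = 35: (Q·0.2200 + 154.0·400.0) / (Q + 154.0) = 35
→ Q = 154.0·(400.0 − 35)/(35 − 0.2200) = 1616 L/s.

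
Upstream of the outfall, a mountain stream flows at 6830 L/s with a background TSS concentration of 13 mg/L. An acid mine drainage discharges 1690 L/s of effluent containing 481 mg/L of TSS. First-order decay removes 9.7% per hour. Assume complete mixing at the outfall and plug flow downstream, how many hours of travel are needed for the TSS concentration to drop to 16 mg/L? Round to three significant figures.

18.5 h

Mass balance: C = (6830·13.00 + 1690·481.0) / 8520 = 901700/8520 = 105.8 mg/L.
9.7%/h lost → k = −ln(1 − 0.097) = 0.1020 h⁻¹.
105.8·exp(−k·t) = 16 → t = ln(105.8/16)/k = 66660 s = 18.52 h.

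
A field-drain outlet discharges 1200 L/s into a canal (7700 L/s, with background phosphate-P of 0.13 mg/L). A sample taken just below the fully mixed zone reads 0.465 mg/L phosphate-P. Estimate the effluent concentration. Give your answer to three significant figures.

Mass balance: 7700·0.1300 + 1200·Cₑ = 8900·0.4650
→ Cₑ = (8900·0.4650 − 7700·0.1300) / 1200 = 2.615 mg/L.

2.61 mg/L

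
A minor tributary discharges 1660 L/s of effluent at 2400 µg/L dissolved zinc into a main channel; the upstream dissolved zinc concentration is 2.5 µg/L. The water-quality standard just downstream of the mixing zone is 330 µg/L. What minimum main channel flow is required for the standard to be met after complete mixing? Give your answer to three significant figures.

Set C_mix = 330: (Q·2.500 + 1660·2400) / (Q + 1660) = 330
→ Q = 1660·(2400 − 330)/(330 − 2.500) = 10490 L/s.

10500 L/s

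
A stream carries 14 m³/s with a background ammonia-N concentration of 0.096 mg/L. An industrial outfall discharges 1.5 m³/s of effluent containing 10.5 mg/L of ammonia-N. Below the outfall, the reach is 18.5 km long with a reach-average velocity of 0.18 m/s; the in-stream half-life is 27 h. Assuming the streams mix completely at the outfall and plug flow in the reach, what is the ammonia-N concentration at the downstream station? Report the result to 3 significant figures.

Mixed concentration C = ΣQC/ΣQ = (14.00·0.09600 + 1.500·10.50) / 15.50 = 17.09/15.50 = 1.103 mg/L.
Travel time t = 18.5·1000 / 0.18 = 102800 s = 28.55 h.
Half-life 27 h → k = ln 2 / 27 = 0.02567 h⁻¹ = 0.6161 d⁻¹.
Applying C = C₀e^(−kt): 1.103 × 0.4805 = 0.5299 mg/L.

0.530 mg/L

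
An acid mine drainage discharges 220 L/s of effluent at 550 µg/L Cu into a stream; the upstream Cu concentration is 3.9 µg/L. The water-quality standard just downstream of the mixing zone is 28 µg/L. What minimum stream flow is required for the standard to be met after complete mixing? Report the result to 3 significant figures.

4770 L/s

Set C_mix = 28: (Q·3.900 + 220.0·550.0) / (Q + 220.0) = 28
→ Q = 220.0·(550.0 − 28)/(28 − 3.900) = 4765 L/s.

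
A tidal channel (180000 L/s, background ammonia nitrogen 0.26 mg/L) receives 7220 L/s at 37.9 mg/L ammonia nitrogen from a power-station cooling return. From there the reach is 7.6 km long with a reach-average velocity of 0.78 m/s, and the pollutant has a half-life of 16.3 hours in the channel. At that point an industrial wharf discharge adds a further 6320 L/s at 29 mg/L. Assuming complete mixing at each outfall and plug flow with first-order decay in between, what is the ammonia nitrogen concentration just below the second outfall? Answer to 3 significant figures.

Mixed concentration C = ΣQC/ΣQ = (180000·0.2600 + 7220·37.90) / 187200 = 320400/187200 = 1.712 mg/L; combined flow 187200 L/s.
Travel time t = 7.6·1000 / 0.78 = 9744 s = 2.707 h.
Half-life 16.3 h → k = ln 2 / 16.3 = 0.04252 h⁻¹ = 1.021 d⁻¹.
Applying C = C₀e^(−kt): 1.712 × 0.8913 = 1.525 mg/L.
At the second outfall, C = (187200·1.525 + 6320·29.00) / (187200 + 6320) = 2.423 mg/L.

2.42 mg/L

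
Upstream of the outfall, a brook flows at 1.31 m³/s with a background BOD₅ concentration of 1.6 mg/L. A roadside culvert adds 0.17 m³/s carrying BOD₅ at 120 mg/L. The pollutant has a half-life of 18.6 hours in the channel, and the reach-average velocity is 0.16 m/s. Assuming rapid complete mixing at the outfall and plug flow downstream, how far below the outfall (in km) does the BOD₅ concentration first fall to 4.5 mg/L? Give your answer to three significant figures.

18.8 km

Mass balance: C = (1.310·1.600 + 0.1700·120.0) / 1.480 = 22.50/1.480 = 15.20 mg/L.
Half-life 18.6 h → k = ln 2 / 18.6 = 0.03727 h⁻¹ = 0.8944 d⁻¹.
Set 15.20·exp(−k·t) = 4.5 → t = ln(15.20/4.5)/k = 117600 s = 32.66 h.
Distance = v·t = 0.16·117600 = 18810 m = 18.81 km.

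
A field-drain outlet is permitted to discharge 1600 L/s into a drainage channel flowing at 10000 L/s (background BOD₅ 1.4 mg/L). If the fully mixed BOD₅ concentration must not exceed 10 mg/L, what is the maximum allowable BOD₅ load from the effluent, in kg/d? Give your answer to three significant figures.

Mass balance at the limit: 10000·1.400 + 1600·Cₑ = 11600·10 → Cₑ = 63.75 mg/L.
1600 L/s = 1.600 m³/s. Load = 1.600 m³/s × 63.75 g/m³ × 86 400 s/d = 8813 kg/d.

8810 kg/d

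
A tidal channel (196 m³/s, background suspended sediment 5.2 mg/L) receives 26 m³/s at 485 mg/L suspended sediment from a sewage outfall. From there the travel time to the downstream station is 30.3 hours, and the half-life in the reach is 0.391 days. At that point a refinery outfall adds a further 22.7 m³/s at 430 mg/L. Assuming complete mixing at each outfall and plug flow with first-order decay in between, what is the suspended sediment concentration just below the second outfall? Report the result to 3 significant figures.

45.8 mg/L

Mixed concentration C = ΣQC/ΣQ = (196.0·5.200 + 26.00·485.0) / 222.0 = 13630/222.0 = 61.39 mg/L; combined flow 222.0 m³/s.
Half-life 0.391 d → k = ln 2 / 0.391 = 1.773 d⁻¹.
Applying C = C₀e^(−kt): 61.39 × 0.1067 = 6.548 mg/L.
At the second outfall, C = (222.0·6.548 + 22.70·430.0) / (222.0 + 22.70) = 45.83 mg/L.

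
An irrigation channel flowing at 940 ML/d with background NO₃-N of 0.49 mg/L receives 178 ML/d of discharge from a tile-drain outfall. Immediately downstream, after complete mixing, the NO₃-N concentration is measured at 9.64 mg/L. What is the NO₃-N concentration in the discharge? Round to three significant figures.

58.0 mg/L

Mass balance: 940.0·0.4900 + 178.0·Cₑ = 1118·9.640
→ Cₑ = (1118·9.640 − 940.0·0.4900) / 178.0 = 57.96 mg/L.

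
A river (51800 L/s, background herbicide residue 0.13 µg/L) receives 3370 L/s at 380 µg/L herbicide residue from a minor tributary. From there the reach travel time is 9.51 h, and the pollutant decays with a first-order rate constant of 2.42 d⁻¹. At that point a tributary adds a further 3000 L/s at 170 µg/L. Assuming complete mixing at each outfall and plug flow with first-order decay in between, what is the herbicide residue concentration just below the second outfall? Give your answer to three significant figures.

Mixed concentration C = ΣQC/ΣQ = (51800·0.1300 + 3370·380.0) / 55170 = 1287000/55170 = 23.33 µg/L; combined flow 55170 L/s.
Applying C = C₀e^(−kt): 23.33 × 0.3833 = 8.944 µg/L.
Second outfall: C = (55170·8.944 + 3000·170.0)/58170 = 17.25 µg/L.

17.3 µg/L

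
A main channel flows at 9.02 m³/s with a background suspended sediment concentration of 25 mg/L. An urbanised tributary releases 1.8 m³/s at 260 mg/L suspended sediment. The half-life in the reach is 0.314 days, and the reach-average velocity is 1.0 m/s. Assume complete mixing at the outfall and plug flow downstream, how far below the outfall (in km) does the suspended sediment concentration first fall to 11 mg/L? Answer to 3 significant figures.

69.0 km

After mixing, C = (9.020·25.00 + 1.800·260.0) / 10.82 = 693.5/10.82 = 64.09 mg/L.
Half-life 0.314 d → k = ln 2 / 0.314 = 2.207 d⁻¹.
Set 64.09·exp(−k·t) = 11 → t = ln(64.09/11)/k = 68980 s = 19.16 h.
Distance = v·t = 1.0·68980 = 68980 m = 68.98 km.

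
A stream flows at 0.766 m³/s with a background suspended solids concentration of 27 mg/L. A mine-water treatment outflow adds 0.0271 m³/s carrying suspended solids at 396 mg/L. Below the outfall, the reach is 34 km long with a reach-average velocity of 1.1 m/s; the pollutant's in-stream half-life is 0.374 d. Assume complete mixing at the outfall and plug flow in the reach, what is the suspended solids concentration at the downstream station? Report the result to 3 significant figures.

Mixed concentration C = ΣQC/ΣQ = (0.7660·27.00 + 0.02710·396.0) / 0.7931 = 31.41/0.7931 = 39.61 mg/L.
Travel time t = 34·1000 / 1.1 = 30910 s = 8.586 h.
Half-life 0.374 d → k = ln 2 / 0.374 = 1.853 d⁻¹.
Applying C = C₀e^(−kt): 39.61 × 0.5153 = 20.41 mg/L.

20.4 mg/L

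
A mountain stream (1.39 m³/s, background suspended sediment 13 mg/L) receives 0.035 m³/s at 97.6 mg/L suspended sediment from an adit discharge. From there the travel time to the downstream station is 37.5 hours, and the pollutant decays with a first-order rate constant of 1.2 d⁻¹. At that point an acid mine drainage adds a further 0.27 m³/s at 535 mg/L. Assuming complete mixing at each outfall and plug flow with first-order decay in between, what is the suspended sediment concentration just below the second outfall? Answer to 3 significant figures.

87.2 mg/L

Flow-weighted average: C = (1.390·13.00 + 0.03500·97.60) / 1.425 = 21.49/1.425 = 15.08 mg/L; combined flow 1.425 m³/s.
Applying C = C₀e^(−kt): 15.08 × 0.1534 = 2.312 mg/L.
At the second outfall, C = (1.425·2.312 + 0.2700·535.0) / (1.425 + 0.2700) = 87.17 mg/L.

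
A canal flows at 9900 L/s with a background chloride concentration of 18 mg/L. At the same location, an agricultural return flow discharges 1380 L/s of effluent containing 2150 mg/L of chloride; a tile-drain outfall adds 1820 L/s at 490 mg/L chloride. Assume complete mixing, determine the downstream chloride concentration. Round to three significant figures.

After mixing, C = (9900·18.00 + 1380·2150 + 1820·490.0) / 13100 = 4037000/13100 = 308.2 mg/L.

308 mg/L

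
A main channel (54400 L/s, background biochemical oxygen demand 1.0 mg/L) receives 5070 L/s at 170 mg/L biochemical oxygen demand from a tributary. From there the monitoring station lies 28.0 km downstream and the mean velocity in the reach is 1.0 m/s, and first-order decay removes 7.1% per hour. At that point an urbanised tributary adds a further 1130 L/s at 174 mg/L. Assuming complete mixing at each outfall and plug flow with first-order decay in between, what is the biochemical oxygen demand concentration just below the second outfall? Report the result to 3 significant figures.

11.8 mg/L

Flow-weighted average: C = (54400·1.000 + 5070·170.0) / 59470 = 916300/59470 = 15.41 mg/L; combined flow 59470 L/s.
Travel time t = 28.0·1000 / 1.0 = 28000 s = 7.778 h.
7.1%/h lost → k = −ln(1 − 0.071) = 0.07365 h⁻¹.
Applying C = C₀e^(−kt): 15.41 × 0.5639 = 8.689 mg/L.
Second outfall: C = (59470·8.689 + 1130·174.0)/60600 = 11.77 mg/L.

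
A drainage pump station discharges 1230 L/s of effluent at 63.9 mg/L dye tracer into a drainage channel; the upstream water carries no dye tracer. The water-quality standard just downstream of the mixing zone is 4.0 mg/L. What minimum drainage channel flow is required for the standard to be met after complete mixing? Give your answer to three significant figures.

Set C_mix = 4.0: (Q·0 + 1230·63.90) / (Q + 1230) = 4.0
→ Q = 1230·(63.90 − 4.0)/(4.0 − 0) = 18420 L/s.

18400 L/s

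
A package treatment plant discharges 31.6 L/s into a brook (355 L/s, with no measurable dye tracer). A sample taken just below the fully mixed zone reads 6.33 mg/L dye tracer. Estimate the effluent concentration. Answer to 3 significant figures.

77.4 mg/L

Mass balance: 355.0·0 + 31.60·Cₑ = 386.6·6.330
→ Cₑ = (386.6·6.330 − 355.0·0) / 31.60 = 77.44 mg/L.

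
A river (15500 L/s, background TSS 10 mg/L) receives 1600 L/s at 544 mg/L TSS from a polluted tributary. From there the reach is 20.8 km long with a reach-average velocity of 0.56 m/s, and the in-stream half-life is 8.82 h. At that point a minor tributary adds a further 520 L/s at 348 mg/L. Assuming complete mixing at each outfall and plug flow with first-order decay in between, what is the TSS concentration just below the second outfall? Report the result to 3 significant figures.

36.1 mg/L

Mixed concentration C = ΣQC/ΣQ = (15500·10.00 + 1600·544.0) / 17100 = 1025000/17100 = 59.96 mg/L; combined flow 17100 L/s.
Travel time t = 20.8·1000 / 0.56 = 37140 s = 10.32 h.
Half-life 8.82 h → k = ln 2 / 8.82 = 0.07859 h⁻¹ = 1.886 d⁻¹.
Applying C = C₀e^(−kt): 59.96 × 0.4445 = 26.65 mg/L.
Second outfall: C = (17100·26.65 + 520.0·348.0)/17620 = 36.14 mg/L.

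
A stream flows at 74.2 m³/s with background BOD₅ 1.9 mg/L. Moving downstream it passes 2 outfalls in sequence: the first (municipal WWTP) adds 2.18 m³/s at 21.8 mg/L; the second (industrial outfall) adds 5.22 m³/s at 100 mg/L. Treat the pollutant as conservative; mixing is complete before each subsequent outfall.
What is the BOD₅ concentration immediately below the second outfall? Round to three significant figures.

After outfall 1: Q = 74.20 + 2.180 = 76.38 m³/s; C = (74.20·1.900 + 2.180·21.80)/76.38 = 2.468 mg/L.
After outfall 2: Q = 76.38 + 5.220 = 81.60 m³/s; C = (76.38·2.468 + 5.220·100.0)/81.60 = 8.707 mg/L.

8.71 mg/L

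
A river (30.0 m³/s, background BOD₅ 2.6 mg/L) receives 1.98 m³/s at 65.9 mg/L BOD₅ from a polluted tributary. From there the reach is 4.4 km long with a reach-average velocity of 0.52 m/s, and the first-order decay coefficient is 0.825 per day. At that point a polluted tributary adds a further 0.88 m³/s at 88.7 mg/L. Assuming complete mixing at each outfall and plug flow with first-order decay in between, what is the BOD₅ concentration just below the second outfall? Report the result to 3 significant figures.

8.23 mg/L

Mixed concentration C = ΣQC/ΣQ = (30.00·2.600 + 1.980·65.90) / 31.98 = 208.5/31.98 = 6.519 mg/L; combined flow 31.98 m³/s.
Travel time t = 4.4·1000 / 0.52 = 8462 s = 2.350 h.
Applying C = C₀e^(−kt): 6.519 × 0.9224 = 6.013 mg/L.
At the second outfall, C = (31.98·6.013 + 0.8800·88.70) / (31.98 + 0.8800) = 8.228 mg/L.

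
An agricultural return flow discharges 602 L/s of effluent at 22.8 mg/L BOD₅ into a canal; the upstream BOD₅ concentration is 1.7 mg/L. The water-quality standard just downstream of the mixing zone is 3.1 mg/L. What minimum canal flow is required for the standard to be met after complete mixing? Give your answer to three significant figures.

8470 L/s

Set C_mix = 3.1: (Q·1.700 + 602.0·22.80) / (Q + 602.0) = 3.1
→ Q = 602.0·(22.80 − 3.1)/(3.1 − 1.700) = 8471 L/s.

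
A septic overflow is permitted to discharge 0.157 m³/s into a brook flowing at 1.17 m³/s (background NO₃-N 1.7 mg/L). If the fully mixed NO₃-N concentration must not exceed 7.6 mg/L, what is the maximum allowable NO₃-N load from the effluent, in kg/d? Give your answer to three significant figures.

Mass balance at the limit: 1.170·1.700 + 0.1570·Cₑ = 1.327·7.6 → Cₑ = 51.57 mg/L.
Load = 0.1570 m³/s × 51.57 g/m³ × 86 400 s/d = 699.5 kg/d.

700 kg/d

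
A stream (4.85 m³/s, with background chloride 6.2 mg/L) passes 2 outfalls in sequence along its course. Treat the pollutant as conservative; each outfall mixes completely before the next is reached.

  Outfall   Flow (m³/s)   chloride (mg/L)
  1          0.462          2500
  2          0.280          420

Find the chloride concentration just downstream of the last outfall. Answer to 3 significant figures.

After outfall 1: Q = 4.850 + 0.4620 = 5.312 m³/s; C = (4.850·6.200 + 0.4620·2500)/5.312 = 223.1 mg/L.
After outfall 2: Q = 5.312 + 0.2800 = 5.592 m³/s; C = (5.312·223.1 + 0.2800·420.0)/5.592 = 233.0 mg/L.

233 mg/L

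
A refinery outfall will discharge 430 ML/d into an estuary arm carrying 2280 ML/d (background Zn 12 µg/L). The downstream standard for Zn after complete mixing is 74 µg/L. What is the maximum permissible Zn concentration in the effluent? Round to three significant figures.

403 µg/L

At the limit, (Qr·Cr + Qe·Cₑ)/(Qr + Qe) = 74:
Cₑ = (2710·74 − 2280·12.00) / 430.0 = 402.7 µg/L.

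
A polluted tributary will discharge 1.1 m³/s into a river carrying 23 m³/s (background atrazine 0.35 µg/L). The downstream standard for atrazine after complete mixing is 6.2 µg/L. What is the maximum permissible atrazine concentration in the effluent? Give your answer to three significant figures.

At the limit, (Qr·Cr + Qe·Cₑ)/(Qr + Qe) = 6.2:
Cₑ = (24.10·6.2 − 23.00·0.3500) / 1.100 = 128.5 µg/L.

129 µg/L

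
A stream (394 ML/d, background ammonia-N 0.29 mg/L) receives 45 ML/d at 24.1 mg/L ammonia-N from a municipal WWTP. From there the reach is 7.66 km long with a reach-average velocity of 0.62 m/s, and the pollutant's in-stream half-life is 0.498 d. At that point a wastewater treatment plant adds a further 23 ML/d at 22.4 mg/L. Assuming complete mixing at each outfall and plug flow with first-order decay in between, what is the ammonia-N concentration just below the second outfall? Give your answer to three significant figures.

3.24 mg/L

Flow-weighted average: C = (394.0·0.2900 + 45.00·24.10) / 439.0 = 1199/439.0 = 2.731 mg/L; combined flow 439.0 ML/d.
Travel time t = 7.66·1000 / 0.62 = 12350 s = 3.432 h.
Half-life 0.498 d → k = ln 2 / 0.498 = 1.392 d⁻¹.
First-order decay: C = 2.731·exp(−k·t) = 2.731·0.8195 = 2.238 mg/L.
Second outfall: C = (439.0·2.238 + 23.00·22.40)/462.0 = 3.242 mg/L.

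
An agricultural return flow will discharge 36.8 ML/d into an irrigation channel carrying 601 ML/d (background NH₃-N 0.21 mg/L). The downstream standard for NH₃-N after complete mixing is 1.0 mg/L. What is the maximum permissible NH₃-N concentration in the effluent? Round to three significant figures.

At the limit, (Qr·Cr + Qe·Cₑ)/(Qr + Qe) = 1.0:
Cₑ = (637.8·1.0 − 601.0·0.2100) / 36.80 = 13.90 mg/L.

13.9 mg/L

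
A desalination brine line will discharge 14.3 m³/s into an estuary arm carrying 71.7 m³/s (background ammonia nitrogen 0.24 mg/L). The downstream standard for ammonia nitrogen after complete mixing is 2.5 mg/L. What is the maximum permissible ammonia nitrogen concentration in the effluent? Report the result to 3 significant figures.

At the limit, (Qr·Cr + Qe·Cₑ)/(Qr + Qe) = 2.5:
Cₑ = (86.00·2.5 − 71.70·0.2400) / 14.30 = 13.83 mg/L.

13.8 mg/L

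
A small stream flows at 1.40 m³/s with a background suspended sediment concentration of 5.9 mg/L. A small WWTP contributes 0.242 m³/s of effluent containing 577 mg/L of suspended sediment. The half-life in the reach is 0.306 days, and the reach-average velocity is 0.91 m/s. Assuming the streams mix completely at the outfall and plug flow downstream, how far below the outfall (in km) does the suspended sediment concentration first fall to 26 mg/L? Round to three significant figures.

43.1 km

Flow-weighted average: C = (1.400·5.900 + 0.2420·577.0) / 1.642 = 147.9/1.642 = 90.07 mg/L.
Half-life 0.306 d → k = ln 2 / 0.306 = 2.265 d⁻¹.
Set 90.07·exp(−k·t) = 26 → t = ln(90.07/26)/k = 47390 s = 13.16 h.
Distance = v·t = 0.91·47390 = 43130 m = 43.13 km.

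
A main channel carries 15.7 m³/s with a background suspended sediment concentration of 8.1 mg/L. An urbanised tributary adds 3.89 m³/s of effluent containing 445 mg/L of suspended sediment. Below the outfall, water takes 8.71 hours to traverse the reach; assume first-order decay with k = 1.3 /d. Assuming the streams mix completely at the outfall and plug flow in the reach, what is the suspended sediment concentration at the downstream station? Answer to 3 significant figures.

Flow-weighted average: C = (15.70·8.100 + 3.890·445.0) / 19.59 = 1858/19.59 = 94.86 mg/L.
Decay over the reach: 94.86·exp(−kt) = 94.86·0.6239 = 59.18 mg/L.

59.2 mg/L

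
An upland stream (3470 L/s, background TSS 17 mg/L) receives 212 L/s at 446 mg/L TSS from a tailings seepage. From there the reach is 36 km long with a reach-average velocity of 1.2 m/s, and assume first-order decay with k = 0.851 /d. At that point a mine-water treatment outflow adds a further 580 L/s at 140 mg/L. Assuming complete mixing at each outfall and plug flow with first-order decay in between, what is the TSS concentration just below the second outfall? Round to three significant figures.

Flow-weighted average: C = (3470·17.00 + 212.0·446.0) / 3682 = 153500/3682 = 41.70 mg/L; combined flow 3682 L/s.
Travel time t = 36·1000 / 1.2 = 30000 s = 8.333 h.
Applying C = C₀e^(−kt): 41.70 × 0.7442 = 31.03 mg/L.
At the second outfall, C = (3682·31.03 + 580.0·140.0) / (3682 + 580.0) = 45.86 mg/L.

45.9 mg/L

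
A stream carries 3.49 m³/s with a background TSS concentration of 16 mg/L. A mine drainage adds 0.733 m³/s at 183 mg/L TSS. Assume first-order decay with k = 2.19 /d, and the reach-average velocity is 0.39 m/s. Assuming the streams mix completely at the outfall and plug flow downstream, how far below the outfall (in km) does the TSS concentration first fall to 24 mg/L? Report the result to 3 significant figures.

Flow-weighted average: C = (3.490·16.00 + 0.7330·183.0) / 4.223 = 190.0/4.223 = 44.99 mg/L.
Set 44.99·exp(−k·t) = 24 → t = ln(44.99/24)/k = 24790 s = 6.886 h.
Distance = v·t = 0.39·24790 = 9667 m = 9.667 km.

9.67 km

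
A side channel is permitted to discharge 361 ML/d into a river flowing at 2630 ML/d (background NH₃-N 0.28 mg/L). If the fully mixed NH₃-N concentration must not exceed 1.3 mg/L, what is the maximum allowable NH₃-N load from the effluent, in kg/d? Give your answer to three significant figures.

3150 kg/d

Mass balance at the limit: 2630·0.2800 + 361.0·Cₑ = 2991·1.3 → Cₑ = 8.731 mg/L.
361.0 ML/d = 4.178 m³/s. Load = 4.178 m³/s × 8.731 g/m³ × 86 400 s/d = 3152 kg/d.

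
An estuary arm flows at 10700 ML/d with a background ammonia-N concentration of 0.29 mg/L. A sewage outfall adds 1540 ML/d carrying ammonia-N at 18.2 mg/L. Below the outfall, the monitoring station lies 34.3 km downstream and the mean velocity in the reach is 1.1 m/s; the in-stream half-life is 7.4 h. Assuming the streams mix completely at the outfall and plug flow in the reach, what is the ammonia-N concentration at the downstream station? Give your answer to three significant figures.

Mixed concentration C = ΣQC/ΣQ = (10700·0.2900 + 1540·18.20) / 12240 = 31130/12240 = 2.543 mg/L.
Travel time t = 34.3·1000 / 1.1 = 31180 s = 8.662 h.
Half-life 7.4 h → k = ln 2 / 7.4 = 0.09367 h⁻¹ = 2.248 d⁻¹.
After decay, C = 2.543 × e^(−kt) = 2.543 × 0.4443 = 1.130 mg/L.

1.13 mg/L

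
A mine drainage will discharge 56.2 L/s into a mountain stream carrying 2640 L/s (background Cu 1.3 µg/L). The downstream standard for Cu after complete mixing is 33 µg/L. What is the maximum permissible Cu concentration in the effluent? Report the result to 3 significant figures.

At the limit, (Qr·Cr + Qe·Cₑ)/(Qr + Qe) = 33:
Cₑ = (2696·33 − 2640·1.300) / 56.20 = 1522 µg/L.

1520 µg/L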